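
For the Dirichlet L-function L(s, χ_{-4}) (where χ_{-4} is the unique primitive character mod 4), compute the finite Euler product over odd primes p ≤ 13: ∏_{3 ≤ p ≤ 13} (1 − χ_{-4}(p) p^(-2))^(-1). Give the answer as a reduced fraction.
∏ = 143143/156160

The odd primes p ≤ 13 are [3, 5, 7, 11, 13]. For each, χ(p) = 1 if p ≡ 1 mod 4, χ(p) = −1 if p ≡ 3 mod 4. Taking (1 − χ(p)/p^2)^(-1) = p^2/(p^2 − χ(p)): (1 − (-1)/3^2)^(-1) · (1 − (1)/5^2)^(-1) · (1 − (-1)/7^2)^(-1) · (1 − (-1)/11^2)^(-1) · (1 − (1)/13^2)^(-1) = 143143/156160.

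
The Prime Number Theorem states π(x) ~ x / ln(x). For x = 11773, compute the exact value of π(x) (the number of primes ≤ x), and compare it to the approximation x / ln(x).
π(11773) = 1409;  x/ln(x) ≈ 1255.98;  relative error ≈ 10.86%.

Directly count primes up to 11773: π(11773) = 1409. The PNT approximation gives 11773/ln(11773) ≈ 11773/9.37356 ≈ 1255.98. Relative error (π(x) − x/ln(x)) / π(x) ≈ 10.86%; the approximation is known to undercount slightly (Li(x) is a better estimate).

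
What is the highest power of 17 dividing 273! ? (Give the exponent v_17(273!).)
v_17(273!) = 16

Legendre's formula: v_p(n!) = Σ_{k ≥ 1} ⌊n / p^k⌋. For p = 17, n = 273, the terms are:
  ⌊273/17^1⌋ = ⌊273/17⌋ = 16
(the next term ⌊273/17^2⌋ = 0, terminating the sum). Summing: v_17(273!) = 16 = 16.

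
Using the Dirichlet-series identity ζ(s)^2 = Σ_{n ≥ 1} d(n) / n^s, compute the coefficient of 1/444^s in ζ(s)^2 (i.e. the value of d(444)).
d(444) = 12

ζ(s)^2 = (Σ 1/m^s)(Σ 1/k^s). The coefficient of 1/n^s in the product is the number of ordered pairs (m, k) with mk = n, which equals d(n). For n = 444, divisors are [1, 2, 3, 4, 6, 12, 37, 74, 111, 148, 222, 444], so d(444) = 12.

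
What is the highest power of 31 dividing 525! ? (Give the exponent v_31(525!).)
v_31(525!) = 16

Legendre's formula: v_p(n!) = Σ_{k ≥ 1} ⌊n / p^k⌋. For p = 31, n = 525, the terms are:
  ⌊525/31^1⌋ = ⌊525/31⌋ = 16
(the next term ⌊525/31^2⌋ = 0, terminating the sum). Summing: v_31(525!) = 16 = 16.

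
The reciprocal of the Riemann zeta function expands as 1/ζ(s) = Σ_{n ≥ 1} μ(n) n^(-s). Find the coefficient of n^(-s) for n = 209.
μ(209) = 1

Factor n = 209 = 11 · 19. μ(n) = 0 if any exponent ≥ 2 (not squarefree); otherwise μ(n) = (−1)^{ω(n)} where ω(n) is the number of distinct prime factors. Applying: μ(209) = 1.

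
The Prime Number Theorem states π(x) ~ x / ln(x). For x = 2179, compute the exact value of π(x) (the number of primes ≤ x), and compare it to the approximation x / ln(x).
π(2179) = 327;  x/ln(x) ≈ 283.48;  relative error ≈ 13.31%.

Directly count primes up to 2179: π(2179) = 327. The PNT approximation gives 2179/ln(2179) ≈ 2179/7.68662 ≈ 283.48. Relative error (π(x) − x/ln(x)) / π(x) ≈ 13.31%; the approximation is known to undercount slightly (Li(x) is a better estimate).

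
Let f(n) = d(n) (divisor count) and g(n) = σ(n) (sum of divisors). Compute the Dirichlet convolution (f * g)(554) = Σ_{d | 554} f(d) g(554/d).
(d * σ)(554) = 1400

Divisors of 554: [1, 2, 277, 554]. For each d | 554:
  d = 1: d(1) · σ(554/1) = 1 · 834 = 834
  d = 2: d(2) · σ(554/2) = 2 · 278 = 556
  d = 277: d(277) · σ(554/277) = 2 · 3 = 6
  d = 554: d(554) · σ(554/554) = 4 · 1 = 4
Summing: (d * σ)(554) = 834 + 556 + 6 + 4 = 1400.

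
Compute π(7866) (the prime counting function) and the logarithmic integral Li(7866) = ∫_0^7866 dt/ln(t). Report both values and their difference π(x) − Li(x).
π(7866) = 992;  Li(7866) ≈ 1011.49;  π(x) − Li(x) ≈ -19.49.

Direct count of primes ≤ 7866 gives π(7866) = 992. Numerical evaluation of the logarithmic integral gives Li(7866) ≈ 1011.49. The difference π(x) − Li(x) ≈ -19.49 is typically negative for small/moderate x (Li(x) overestimates), though Littlewood's theorem shows this sign changes infinitely often.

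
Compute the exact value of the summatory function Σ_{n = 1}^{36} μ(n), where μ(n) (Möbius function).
Σ_{n ≤ 36} μ(n) = -1

Compute μ(n) for each 1 ≤ n ≤ 36: μ(1) = 1, μ(2) = -1, μ(3) = -1, μ(4) = 0, μ(5) = -1, μ(6) = 1, μ(7) = -1, μ(8) = 0, μ(9) = 0, μ(10) = 1, μ(11) = -1, μ(12) = 0, μ(13) = -1, μ(14) = 1, μ(15) = 1, μ(16) = 0, μ(17) = -1, μ(18) = 0, μ(19) = -1, μ(20) = 0, μ(21) = 1, μ(22) = 1, μ(23) = -1, μ(24) = 0, μ(25) = 0, μ(26) = 1, μ(27) = 0, μ(28) = 0, μ(29) = -1, μ(30) = -1, μ(31) = -1, μ(32) = 0, μ(33) = 1, μ(34) = 1, μ(35) = 1, μ(36) = 0. Summing all 36 values: -1. (Mertens function M(x) = Σ_{n ≤ x} μ(n); on average M(x) should be small (PNT ⟺ M(x) = o(x)).)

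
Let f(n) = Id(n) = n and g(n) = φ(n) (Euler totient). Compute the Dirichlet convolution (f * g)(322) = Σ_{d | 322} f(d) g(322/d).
(Id * φ)(322) = 1755

Divisors of 322: [1, 2, 7, 14, 23, 46, 161, 322]. For each d | 322:
  d = 1: Id(1) · φ(322/1) = 1 · 132 = 132
  d = 2: Id(2) · φ(322/2) = 2 · 132 = 264
  d = 7: Id(7) · φ(322/7) = 7 · 22 = 154
  d = 14: Id(14) · φ(322/14) = 14 · 22 = 308
  d = 23: Id(23) · φ(322/23) = 23 · 6 = 138
  d = 46: Id(46) · φ(322/46) = 46 · 6 = 276
  d = 161: Id(161) · φ(322/161) = 161 · 1 = 161
  d = 322: Id(322) · φ(322/322) = 322 · 1 = 322
Summing: (Id * φ)(322) = 132 + 264 + 154 + 308 + 138 + 276 + 161 + 322 = 1755.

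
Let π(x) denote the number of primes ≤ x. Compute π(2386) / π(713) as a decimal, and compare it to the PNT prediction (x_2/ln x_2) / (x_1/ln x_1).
π(2386)/π(713) = 354/127 ≈ 2.7874;  PNT prediction ≈ 2.8267.

π(713) = 127 and π(2386) = 354, so π(2386)/π(713) ≈ 2.7874. The PNT-predicted ratio is (2386/ln(2386)) / (713/ln(713)) ≈ 2.8267. The two agree to within a few percent, as expected.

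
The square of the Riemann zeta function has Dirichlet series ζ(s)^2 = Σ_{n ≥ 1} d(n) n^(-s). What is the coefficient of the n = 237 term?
d(237) = 4

ζ(s)^2 = (Σ 1/m^s)(Σ 1/k^s). The coefficient of 1/n^s in the product is the number of ordered pairs (m, k) with mk = n, which equals d(n). For n = 237, divisors are [1, 3, 79, 237], so d(237) = 4.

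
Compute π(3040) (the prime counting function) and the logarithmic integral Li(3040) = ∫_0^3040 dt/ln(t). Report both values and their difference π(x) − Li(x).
π(3040) = 435;  Li(3040) ≈ 447.75;  π(x) − Li(x) ≈ -12.75.

Direct count of primes ≤ 3040 gives π(3040) = 435. Numerical evaluation of the logarithmic integral gives Li(3040) ≈ 447.75. The difference π(x) − Li(x) ≈ -12.75 is typically negative for small/moderate x (Li(x) overestimates), though Littlewood's theorem shows this sign changes infinitely often.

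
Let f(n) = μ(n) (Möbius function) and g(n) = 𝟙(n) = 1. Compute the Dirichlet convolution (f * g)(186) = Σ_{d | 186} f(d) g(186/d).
(μ * 𝟙)(186) = 0

Divisors of 186: [1, 2, 3, 6, 31, 62, 93, 186]. For each d | 186:
  d = 1: μ(1) · 𝟙(186/1) = 1 · 1 = 1
  d = 2: μ(2) · 𝟙(186/2) = -1 · 1 = -1
  d = 3: μ(3) · 𝟙(186/3) = -1 · 1 = -1
  d = 6: μ(6) · 𝟙(186/6) = 1 · 1 = 1
  d = 31: μ(31) · 𝟙(186/31) = -1 · 1 = -1
  d = 62: μ(62) · 𝟙(186/62) = 1 · 1 = 1
  d = 93: μ(93) · 𝟙(186/93) = 1 · 1 = 1
  d = 186: μ(186) · 𝟙(186/186) = -1 · 1 = -1
Summing: (μ * 𝟙)(186) = 1 + -1 + -1 + 1 + -1 + 1 + 1 + -1 = 0.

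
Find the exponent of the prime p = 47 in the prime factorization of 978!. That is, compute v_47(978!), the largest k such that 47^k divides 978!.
v_47(978!) = 20

Legendre's formula: v_p(n!) = Σ_{k ≥ 1} ⌊n / p^k⌋. For p = 47, n = 978, the terms are:
  ⌊978/47^1⌋ = ⌊978/47⌋ = 20
(the next term ⌊978/47^2⌋ = 0, terminating the sum). Summing: v_47(978!) = 20 = 20.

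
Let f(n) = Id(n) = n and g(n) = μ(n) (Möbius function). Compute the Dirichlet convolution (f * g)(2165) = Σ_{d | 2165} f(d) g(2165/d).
(Id * μ)(2165) = 1728

Divisors of 2165: [1, 5, 433, 2165]. For each d | 2165:
  d = 1: Id(1) · μ(2165/1) = 1 · 1 = 1
  d = 5: Id(5) · μ(2165/5) = 5 · -1 = -5
  d = 433: Id(433) · μ(2165/433) = 433 · -1 = -433
  d = 2165: Id(2165) · μ(2165/2165) = 2165 · 1 = 2165
Summing: (Id * μ)(2165) = 1 + -5 + -433 + 2165 = 1728.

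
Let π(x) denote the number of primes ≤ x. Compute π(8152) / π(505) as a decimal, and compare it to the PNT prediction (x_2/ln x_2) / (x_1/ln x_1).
π(8152)/π(505) = 1023/96 ≈ 10.6562;  PNT prediction ≈ 11.1570.

π(505) = 96 and π(8152) = 1023, so π(8152)/π(505) ≈ 10.6562. The PNT-predicted ratio is (8152/ln(8152)) / (505/ln(505)) ≈ 11.1570. The two agree to within a few percent, as expected.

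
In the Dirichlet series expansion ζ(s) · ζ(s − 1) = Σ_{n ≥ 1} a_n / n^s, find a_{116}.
σ(116) = 210

In the product (Σ m^0/m^s)(Σ k / k^s) = Σ (Σ_{d | n} d) / n^s, the coefficient of 1/n^s is σ(n) = Σ_{d | n} d. For n = 116, divisors are [1, 2, 4, 29, 58, 116]; summing: σ(116) = 210.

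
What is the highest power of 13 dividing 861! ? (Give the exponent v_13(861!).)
v_13(861!) = 71

Legendre's formula: v_p(n!) = Σ_{k ≥ 1} ⌊n / p^k⌋. For p = 13, n = 861, the terms are:
  ⌊861/13^1⌋ = ⌊861/13⌋ = 66
  ⌊861/13^2⌋ = ⌊861/169⌋ = 5
(the next term ⌊861/13^3⌋ = 0, terminating the sum). Summing: v_13(861!) = 66 + 5 = 71.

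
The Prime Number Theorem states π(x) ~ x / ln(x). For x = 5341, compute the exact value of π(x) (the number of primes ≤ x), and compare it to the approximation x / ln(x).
π(5341) = 706;  x/ln(x) ≈ 622.26;  relative error ≈ 11.86%.

Directly count primes up to 5341: π(5341) = 706. The PNT approximation gives 5341/ln(5341) ≈ 5341/8.58317 ≈ 622.26. Relative error (π(x) − x/ln(x)) / π(x) ≈ 11.86%; the approximation is known to undercount slightly (Li(x) is a better estimate).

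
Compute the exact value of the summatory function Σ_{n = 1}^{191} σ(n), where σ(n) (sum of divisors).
Σ_{n ≤ 191} σ(n) = 29982

Compute σ(n) for each 1 ≤ n ≤ 191: σ(1) = 1, σ(2) = 3, σ(3) = 4, σ(4) = 7, σ(5) = 6, σ(6) = 12, σ(7) = 8, σ(8) = 15, σ(9) = 13, σ(10) = 18, σ(11) = 12, σ(12) = 28, σ(13) = 14, σ(14) = 24, σ(15) = 24, σ(16) = 31, σ(17) = 18, σ(18) = 39, σ(19) = 20, σ(20) = 42, σ(21) = 32, σ(22) = 36, σ(23) = 24, σ(24) = 60, σ(25) = 31, σ(26) = 42, σ(27) = 40, σ(28) = 56, σ(29) = 30, σ(30) = 72, σ(31) = 32, σ(32) = 63, σ(33) = 48, σ(34) = 54, σ(35) = 48, σ(36) = 91, σ(37) = 38, σ(38) = 60, σ(39) = 56, σ(40) = 90, σ(41) = 42, σ(42) = 96, σ(43) = 44, σ(44) = 84, σ(45) = 78, σ(46) = 72, σ(47) = 48, σ(48) = 124, σ(49) = 57, σ(50) = 93, σ(51) = 72, σ(52) = 98, σ(53) = 54, σ(54) = 120, σ(55) = 72, σ(56) = 120, σ(57) = 80, σ(58) = 90, σ(59) = 60, σ(60) = 168, σ(61) = 62, σ(62) = 96, σ(63) = 104, σ(64) = 127, σ(65) = 84, σ(66) = 144, σ(67) = 68, σ(68) = 126, σ(69) = 96, σ(70) = 144, σ(71) = 72, σ(72) = 195, σ(73) = 74, σ(74) = 114, σ(75) = 124, σ(76) = 140, σ(77) = 96, σ(78) = 168, σ(79) = 80, σ(80) = 186, σ(81) = 121, σ(82) = 126, σ(83) = 84, σ(84) = 224, σ(85) = 108, σ(86) = 132, σ(87) = 120, σ(88) = 180, σ(89) = 90, σ(90) = 234, σ(91) = 112, σ(92) = 168, σ(93) = 128, σ(94) = 144, σ(95) = 120, σ(96) = 252, σ(97) = 98, σ(98) = 171, σ(99) = 156, σ(100) = 217, σ(101) = 102, σ(102) = 216, σ(103) = 104, σ(104) = 210, σ(105) = 192, σ(106) = 162, σ(107) = 108, σ(108) = 280, σ(109) = 110, σ(110) = 216, σ(111) = 152, σ(112) = 248, σ(113) = 114, σ(114) = 240, σ(115) = 144, σ(116) = 210, σ(117) = 182, σ(118) = 180, σ(119) = 144, σ(120) = 360, σ(121) = 133, σ(122) = 186, σ(123) = 168, σ(124) = 224, σ(125) = 156, σ(126) = 312, σ(127) = 128, σ(128) = 255, σ(129) = 176, σ(130) = 252, σ(131) = 132, σ(132) = 336, σ(133) = 160, σ(134) = 204, σ(135) = 240, σ(136) = 270, σ(137) = 138, σ(138) = 288, σ(139) = 140, σ(140) = 336, σ(141) = 192, σ(142) = 216, σ(143) = 168, σ(144) = 403, σ(145) = 180, σ(146) = 222, σ(147) = 228, σ(148) = 266, σ(149) = 150, σ(150) = 372, σ(151) = 152, σ(152) = 300, σ(153) = 234, σ(154) = 288, σ(155) = 192, σ(156) = 392, σ(157) = 158, σ(158) = 240, σ(159) = 216, σ(160) = 378, σ(161) = 192, σ(162) = 363, σ(163) = 164, σ(164) = 294, σ(165) = 288, σ(166) = 252, σ(167) = 168, σ(168) = 480, σ(169) = 183, σ(170) = 324, σ(171) = 260, σ(172) = 308, σ(173) = 174, σ(174) = 360, σ(175) = 248, σ(176) = 372, σ(177) = 240, σ(178) = 270, σ(179) = 180, σ(180) = 546, σ(181) = 182, σ(182) = 336, σ(183) = 248, σ(184) = 360, σ(185) = 228, σ(186) = 384, σ(187) = 216, σ(188) = 336, σ(189) = 320, σ(190) = 360, σ(191) = 192. Summing all 191 values: 29982. (Average order: Σ_{n ≤ x} σ(n) ~ (π²/12) x². For x = 191, (π²/12)·191² ≈ 30004.42.)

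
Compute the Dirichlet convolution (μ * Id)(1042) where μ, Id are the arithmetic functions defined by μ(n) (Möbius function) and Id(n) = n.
(μ * Id)(1042) = 520

Divisors of 1042: [1, 2, 521, 1042]. For each d | 1042:
  d = 1: μ(1) · Id(1042/1) = 1 · 1042 = 1042
  d = 2: μ(2) · Id(1042/2) = -1 · 521 = -521
  d = 521: μ(521) · Id(1042/521) = -1 · 2 = -2
  d = 1042: μ(1042) · Id(1042/1042) = 1 · 1 = 1
Summing: (μ * Id)(1042) = 1042 + -521 + -2 + 1 = 520.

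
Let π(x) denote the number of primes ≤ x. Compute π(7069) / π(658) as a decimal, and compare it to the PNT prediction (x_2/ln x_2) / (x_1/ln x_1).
π(7069)/π(658) = 908/119 ≈ 7.6303;  PNT prediction ≈ 7.8654.

π(658) = 119 and π(7069) = 908, so π(7069)/π(658) ≈ 7.6303. The PNT-predicted ratio is (7069/ln(7069)) / (658/ln(658)) ≈ 7.8654. The two agree to within a few percent, as expected.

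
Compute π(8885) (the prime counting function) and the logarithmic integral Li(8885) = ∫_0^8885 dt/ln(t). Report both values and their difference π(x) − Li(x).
π(8885) = 1106;  Li(8885) ≈ 1124.31;  π(x) − Li(x) ≈ -18.31.

Direct count of primes ≤ 8885 gives π(8885) = 1106. Numerical evaluation of the logarithmic integral gives Li(8885) ≈ 1124.31. The difference π(x) − Li(x) ≈ -18.31 is typically negative for small/moderate x (Li(x) overestimates), though Littlewood's theorem shows this sign changes infinitely often.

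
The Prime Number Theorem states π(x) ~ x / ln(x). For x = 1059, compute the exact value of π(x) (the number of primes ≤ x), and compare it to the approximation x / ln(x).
π(1059) = 177;  x/ln(x) ≈ 152.04;  relative error ≈ 14.10%.

Directly count primes up to 1059: π(1059) = 177. The PNT approximation gives 1059/ln(1059) ≈ 1059/6.96508 ≈ 152.04. Relative error (π(x) − x/ln(x)) / π(x) ≈ 14.10%; the approximation is known to undercount slightly (Li(x) is a better estimate).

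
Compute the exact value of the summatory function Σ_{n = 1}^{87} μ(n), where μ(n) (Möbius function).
Σ_{n ≤ 87} μ(n) = -1

Compute μ(n) for each 1 ≤ n ≤ 87: μ(1) = 1, μ(2) = -1, μ(3) = -1, μ(4) = 0, μ(5) = -1, μ(6) = 1, μ(7) = -1, μ(8) = 0, μ(9) = 0, μ(10) = 1, μ(11) = -1, μ(12) = 0, μ(13) = -1, μ(14) = 1, μ(15) = 1, μ(16) = 0, μ(17) = -1, μ(18) = 0, μ(19) = -1, μ(20) = 0, μ(21) = 1, μ(22) = 1, μ(23) = -1, μ(24) = 0, μ(25) = 0, μ(26) = 1, μ(27) = 0, μ(28) = 0, μ(29) = -1, μ(30) = -1, μ(31) = -1, μ(32) = 0, μ(33) = 1, μ(34) = 1, μ(35) = 1, μ(36) = 0, μ(37) = -1, μ(38) = 1, μ(39) = 1, μ(40) = 0, μ(41) = -1, μ(42) = -1, μ(43) = -1, μ(44) = 0, μ(45) = 0, μ(46) = 1, μ(47) = -1, μ(48) = 0, μ(49) = 0, μ(50) = 0, μ(51) = 1, μ(52) = 0, μ(53) = -1, μ(54) = 0, μ(55) = 1, μ(56) = 0, μ(57) = 1, μ(58) = 1, μ(59) = -1, μ(60) = 0, μ(61) = -1, μ(62) = 1, μ(63) = 0, μ(64) = 0, μ(65) = 1, μ(66) = -1, μ(67) = -1, μ(68) = 0, μ(69) = 1, μ(70) = -1, μ(71) = -1, μ(72) = 0, μ(73) = -1, μ(74) = 1, μ(75) = 0, μ(76) = 0, μ(77) = 1, μ(78) = -1, μ(79) = -1, μ(80) = 0, μ(81) = 0, μ(82) = 1, μ(83) = -1, μ(84) = 0, μ(85) = 1, μ(86) = 1, μ(87) = 1. Summing all 87 values: -1. (Mertens function M(x) = Σ_{n ≤ x} μ(n); on average M(x) should be small (PNT ⟺ M(x) = o(x)).)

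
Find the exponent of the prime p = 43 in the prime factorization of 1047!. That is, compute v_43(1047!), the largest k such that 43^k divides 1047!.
v_43(1047!) = 24

Legendre's formula: v_p(n!) = Σ_{k ≥ 1} ⌊n / p^k⌋. For p = 43, n = 1047, the terms are:
  ⌊1047/43^1⌋ = ⌊1047/43⌋ = 24
(the next term ⌊1047/43^2⌋ = 0, terminating the sum). Summing: v_43(1047!) = 24 = 24.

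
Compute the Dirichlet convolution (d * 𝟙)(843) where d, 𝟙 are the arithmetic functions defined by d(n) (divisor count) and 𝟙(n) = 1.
(d * 𝟙)(843) = 9

Divisors of 843: [1, 3, 281, 843]. For each d | 843:
  d = 1: d(1) · 𝟙(843/1) = 1 · 1 = 1
  d = 3: d(3) · 𝟙(843/3) = 2 · 1 = 2
  d = 281: d(281) · 𝟙(843/281) = 2 · 1 = 2
  d = 843: d(843) · 𝟙(843/843) = 4 · 1 = 4
Summing: (d * 𝟙)(843) = 1 + 2 + 2 + 4 = 9.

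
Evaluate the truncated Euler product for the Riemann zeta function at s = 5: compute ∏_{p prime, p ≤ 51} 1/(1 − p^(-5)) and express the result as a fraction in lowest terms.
∏ = 505807800965451248053830657783332590848273750176189703324931155978491/487794643941809531294334436783738741459341109492573787399981389578240

The primes p ≤ 51 are [2, 3, 5, 7, 11, 13, 17, 19, 23, 29, 31, 37, 41, 43, 47]. For each prime, (1 − 1/p^5)^(-1) = p^5 / (p^5 − 1). The product is (1 − 1/2^5)^(-1), (1 − 1/3^5)^(-1), (1 − 1/5^5)^(-1), (1 − 1/7^5)^(-1), (1 − 1/11^5)^(-1), (1 − 1/13^5)^(-1), (1 − 1/17^5)^(-1), (1 − 1/19^5)^(-1), (1 − 1/23^5)^(-1), (1 − 1/29^5)^(-1), (1 − 1/31^5)^(-1), (1 − 1/37^5)^(-1), (1 − 1/41^5)^(-1), (1 − 1/43^5)^(-1), (1 − 1/47^5)^(-1) = ∏ p^5 / (p^5 − 1) = 505807800965451248053830657783332590848273750176189703324931155978491/487794643941809531294334436783738741459341109492573787399981389578240.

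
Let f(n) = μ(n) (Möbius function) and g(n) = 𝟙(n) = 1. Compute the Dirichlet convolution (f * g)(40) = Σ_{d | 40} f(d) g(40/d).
(μ * 𝟙)(40) = 0

Divisors of 40: [1, 2, 4, 5, 8, 10, 20, 40]. For each d | 40:
  d = 1: μ(1) · 𝟙(40/1) = 1 · 1 = 1
  d = 2: μ(2) · 𝟙(40/2) = -1 · 1 = -1
  d = 4: μ(4) · 𝟙(40/4) = 0 · 1 = 0
  d = 5: μ(5) · 𝟙(40/5) = -1 · 1 = -1
  d = 8: μ(8) · 𝟙(40/8) = 0 · 1 = 0
  d = 10: μ(10) · 𝟙(40/10) = 1 · 1 = 1
  d = 20: μ(20) · 𝟙(40/20) = 0 · 1 = 0
  d = 40: μ(40) · 𝟙(40/40) = 0 · 1 = 0
Summing: (μ * 𝟙)(40) = 1 + -1 + 0 + -1 + 0 + 1 + 0 + 0 = 0.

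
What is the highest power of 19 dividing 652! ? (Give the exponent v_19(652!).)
v_19(652!) = 35

Legendre's formula: v_p(n!) = Σ_{k ≥ 1} ⌊n / p^k⌋. For p = 19, n = 652, the terms are:
  ⌊652/19^1⌋ = ⌊652/19⌋ = 34
  ⌊652/19^2⌋ = ⌊652/361⌋ = 1
(the next term ⌊652/19^3⌋ = 0, terminating the sum). Summing: v_19(652!) = 34 + 1 = 35.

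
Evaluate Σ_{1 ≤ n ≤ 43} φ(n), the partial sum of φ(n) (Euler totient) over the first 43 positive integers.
Σ_{n ≤ 43} φ(n) = 584

Compute φ(n) for each 1 ≤ n ≤ 43: φ(1) = 1, φ(2) = 1, φ(3) = 2, φ(4) = 2, φ(5) = 4, φ(6) = 2, φ(7) = 6, φ(8) = 4, φ(9) = 6, φ(10) = 4, φ(11) = 10, φ(12) = 4, φ(13) = 12, φ(14) = 6, φ(15) = 8, φ(16) = 8, φ(17) = 16, φ(18) = 6, φ(19) = 18, φ(20) = 8, φ(21) = 12, φ(22) = 10, φ(23) = 22, φ(24) = 8, φ(25) = 20, φ(26) = 12, φ(27) = 18, φ(28) = 12, φ(29) = 28, φ(30) = 8, φ(31) = 30, φ(32) = 16, φ(33) = 20, φ(34) = 16, φ(35) = 24, φ(36) = 12, φ(37) = 36, φ(38) = 18, φ(39) = 24, φ(40) = 16, φ(41) = 40, φ(42) = 12, φ(43) = 42. Summing all 43 values: 584. (Average order: Σ_{n ≤ x} φ(n) ~ (3/π²) x². For x = 43, (3/π²)·43² ≈ 562.03.)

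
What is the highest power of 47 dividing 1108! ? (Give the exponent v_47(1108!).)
v_47(1108!) = 23

Legendre's formula: v_p(n!) = Σ_{k ≥ 1} ⌊n / p^k⌋. For p = 47, n = 1108, the terms are:
  ⌊1108/47^1⌋ = ⌊1108/47⌋ = 23
(the next term ⌊1108/47^2⌋ = 0, terminating the sum). Summing: v_47(1108!) = 23 = 23.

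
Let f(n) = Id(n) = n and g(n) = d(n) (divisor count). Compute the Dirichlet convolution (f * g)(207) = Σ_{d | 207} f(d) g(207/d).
(Id * d)(207) = 450

Divisors of 207: [1, 3, 9, 23, 69, 207]. For each d | 207:
  d = 1: Id(1) · d(207/1) = 1 · 6 = 6
  d = 3: Id(3) · d(207/3) = 3 · 4 = 12
  d = 9: Id(9) · d(207/9) = 9 · 2 = 18
  d = 23: Id(23) · d(207/23) = 23 · 3 = 69
  d = 69: Id(69) · d(207/69) = 69 · 2 = 138
  d = 207: Id(207) · d(207/207) = 207 · 1 = 207
Summing: (Id * d)(207) = 6 + 12 + 18 + 69 + 138 + 207 = 450.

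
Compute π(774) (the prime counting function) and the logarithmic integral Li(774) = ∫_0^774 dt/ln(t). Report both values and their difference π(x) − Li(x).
π(774) = 137;  Li(774) ≈ 144.30;  π(x) − Li(x) ≈ -7.30.

Direct count of primes ≤ 774 gives π(774) = 137. Numerical evaluation of the logarithmic integral gives Li(774) ≈ 144.30. The difference π(x) − Li(x) ≈ -7.30 is typically negative for small/moderate x (Li(x) overestimates), though Littlewood's theorem shows this sign changes infinitely often.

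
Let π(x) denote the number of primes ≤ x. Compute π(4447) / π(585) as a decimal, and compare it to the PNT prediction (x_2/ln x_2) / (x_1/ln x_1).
π(4447)/π(585) = 604/106 ≈ 5.6981;  PNT prediction ≈ 5.7661.

π(585) = 106 and π(4447) = 604, so π(4447)/π(585) ≈ 5.6981. The PNT-predicted ratio is (4447/ln(4447)) / (585/ln(585)) ≈ 5.7661. The two agree to within a few percent, as expected.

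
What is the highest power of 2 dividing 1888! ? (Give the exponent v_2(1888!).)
v_2(1888!) = 1883

Legendre's formula: v_p(n!) = Σ_{k ≥ 1} ⌊n / p^k⌋. For p = 2, n = 1888, the terms are:
  ⌊1888/2^1⌋ = ⌊1888/2⌋ = 944
  ⌊1888/2^2⌋ = ⌊1888/4⌋ = 472
  ⌊1888/2^3⌋ = ⌊1888/8⌋ = 236
  ⌊1888/2^4⌋ = ⌊1888/16⌋ = 118
  ⌊1888/2^5⌋ = ⌊1888/32⌋ = 59
  ⌊1888/2^6⌋ = ⌊1888/64⌋ = 29
  ⌊1888/2^7⌋ = ⌊1888/128⌋ = 14
  ⌊1888/2^8⌋ = ⌊1888/256⌋ = 7
  ⌊1888/2^9⌋ = ⌊1888/512⌋ = 3
  ⌊1888/2^10⌋ = ⌊1888/1024⌋ = 1
(the next term ⌊1888/2^11⌋ = 0, terminating the sum). Summing: v_2(1888!) = 944 + 472 + 236 + 118 + 59 + 29 + 14 + 7 + 3 + 1 = 1883.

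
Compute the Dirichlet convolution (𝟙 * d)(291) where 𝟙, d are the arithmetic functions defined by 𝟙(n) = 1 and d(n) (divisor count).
(𝟙 * d)(291) = 9

Divisors of 291: [1, 3, 97, 291]. For each d | 291:
  d = 1: 𝟙(1) · d(291/1) = 1 · 4 = 4
  d = 3: 𝟙(3) · d(291/3) = 1 · 2 = 2
  d = 97: 𝟙(97) · d(291/97) = 1 · 2 = 2
  d = 291: 𝟙(291) · d(291/291) = 1 · 1 = 1
Summing: (𝟙 * d)(291) = 4 + 2 + 2 + 1 = 9.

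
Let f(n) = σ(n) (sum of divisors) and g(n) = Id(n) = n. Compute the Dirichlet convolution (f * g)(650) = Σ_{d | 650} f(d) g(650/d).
(σ * Id)(650) = 11610

Divisors of 650: [1, 2, 5, 10, 13, 25, 26, 50, 65, 130, 325, 650]. For each d | 650:
  d = 1: σ(1) · Id(650/1) = 1 · 650 = 650
  d = 2: σ(2) · Id(650/2) = 3 · 325 = 975
  d = 5: σ(5) · Id(650/5) = 6 · 130 = 780
  d = 10: σ(10) · Id(650/10) = 18 · 65 = 1170
  d = 13: σ(13) · Id(650/13) = 14 · 50 = 700
  d = 25: σ(25) · Id(650/25) = 31 · 26 = 806
  d = 26: σ(26) · Id(650/26) = 42 · 25 = 1050
  d = 50: σ(50) · Id(650/50) = 93 · 13 = 1209
  d = 65: σ(65) · Id(650/65) = 84 · 10 = 840
  d = 130: σ(130) · Id(650/130) = 252 · 5 = 1260
  d = 325: σ(325) · Id(650/325) = 434 · 2 = 868
  d = 650: σ(650) · Id(650/650) = 1302 · 1 = 1302
Summing: (σ * Id)(650) = 650 + 975 + 780 + 1170 + 700 + 806 + 1050 + 1209 + 840 + 1260 + 868 + 1302 = 11610.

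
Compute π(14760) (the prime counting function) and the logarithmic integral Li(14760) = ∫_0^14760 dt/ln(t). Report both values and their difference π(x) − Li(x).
π(14760) = 1729;  Li(14760) ≈ 1751.64;  π(x) − Li(x) ≈ -22.64.

Direct count of primes ≤ 14760 gives π(14760) = 1729. Numerical evaluation of the logarithmic integral gives Li(14760) ≈ 1751.64. The difference π(x) − Li(x) ≈ -22.64 is typically negative for small/moderate x (Li(x) overestimates), though Littlewood's theorem shows this sign changes infinitely often.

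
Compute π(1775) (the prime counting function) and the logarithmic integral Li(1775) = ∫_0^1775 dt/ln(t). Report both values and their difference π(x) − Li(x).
π(1775) = 274;  Li(1775) ≈ 284.98;  π(x) − Li(x) ≈ -10.98.

Direct count of primes ≤ 1775 gives π(1775) = 274. Numerical evaluation of the logarithmic integral gives Li(1775) ≈ 284.98. The difference π(x) − Li(x) ≈ -10.98 is typically negative for small/moderate x (Li(x) overestimates), though Littlewood's theorem shows this sign changes infinitely often.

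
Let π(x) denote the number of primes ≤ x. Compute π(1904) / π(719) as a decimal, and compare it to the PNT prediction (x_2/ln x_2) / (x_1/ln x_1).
π(1904)/π(719) = 291/128 ≈ 2.2734;  PNT prediction ≈ 2.3066.

π(719) = 128 and π(1904) = 291, so π(1904)/π(719) ≈ 2.2734. The PNT-predicted ratio is (1904/ln(1904)) / (719/ln(719)) ≈ 2.3066. The two agree to within a few percent, as expected.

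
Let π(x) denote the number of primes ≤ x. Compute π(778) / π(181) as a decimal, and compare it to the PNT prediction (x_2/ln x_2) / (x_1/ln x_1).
π(778)/π(181) = 137/42 ≈ 3.2619;  PNT prediction ≈ 3.3567.

π(181) = 42 and π(778) = 137, so π(778)/π(181) ≈ 3.2619. The PNT-predicted ratio is (778/ln(778)) / (181/ln(181)) ≈ 3.3567. The two agree to within a few percent, as expected.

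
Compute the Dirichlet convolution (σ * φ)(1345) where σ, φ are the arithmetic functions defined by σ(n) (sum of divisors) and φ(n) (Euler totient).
(σ * φ)(1345) = 5380

Divisors of 1345: [1, 5, 269, 1345]. For each d | 1345:
  d = 1: σ(1) · φ(1345/1) = 1 · 1072 = 1072
  d = 5: σ(5) · φ(1345/5) = 6 · 268 = 1608
  d = 269: σ(269) · φ(1345/269) = 270 · 4 = 1080
  d = 1345: σ(1345) · φ(1345/1345) = 1620 · 1 = 1620
Summing: (σ * φ)(1345) = 1072 + 1608 + 1080 + 1620 = 5380.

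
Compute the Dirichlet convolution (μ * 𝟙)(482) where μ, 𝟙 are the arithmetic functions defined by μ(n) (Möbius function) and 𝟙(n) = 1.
(μ * 𝟙)(482) = 0

Divisors of 482: [1, 2, 241, 482]. For each d | 482:
  d = 1: μ(1) · 𝟙(482/1) = 1 · 1 = 1
  d = 2: μ(2) · 𝟙(482/2) = -1 · 1 = -1
  d = 241: μ(241) · 𝟙(482/241) = -1 · 1 = -1
  d = 482: μ(482) · 𝟙(482/482) = 1 · 1 = 1
Summing: (μ * 𝟙)(482) = 1 + -1 + -1 + 1 = 0.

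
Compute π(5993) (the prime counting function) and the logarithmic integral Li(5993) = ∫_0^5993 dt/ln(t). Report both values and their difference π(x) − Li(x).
π(5993) = 783;  Li(5993) ≈ 799.61;  π(x) − Li(x) ≈ -16.61.

Direct count of primes ≤ 5993 gives π(5993) = 783. Numerical evaluation of the logarithmic integral gives Li(5993) ≈ 799.61. The difference π(x) − Li(x) ≈ -16.61 is typically negative for small/moderate x (Li(x) overestimates), though Littlewood's theorem shows this sign changes infinitely often.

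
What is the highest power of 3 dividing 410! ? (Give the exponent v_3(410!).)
v_3(410!) = 202

Legendre's formula: v_p(n!) = Σ_{k ≥ 1} ⌊n / p^k⌋. For p = 3, n = 410, the terms are:
  ⌊410/3^1⌋ = ⌊410/3⌋ = 136
  ⌊410/3^2⌋ = ⌊410/9⌋ = 45
  ⌊410/3^3⌋ = ⌊410/27⌋ = 15
  ⌊410/3^4⌋ = ⌊410/81⌋ = 5
  ⌊410/3^5⌋ = ⌊410/243⌋ = 1
(the next term ⌊410/3^6⌋ = 0, terminating the sum). Summing: v_3(410!) = 136 + 45 + 15 + 5 + 1 = 202.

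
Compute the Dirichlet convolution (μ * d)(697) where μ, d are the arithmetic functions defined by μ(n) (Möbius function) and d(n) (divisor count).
(μ * d)(697) = 1

Divisors of 697: [1, 17, 41, 697]. For each d | 697:
  d = 1: μ(1) · d(697/1) = 1 · 4 = 4
  d = 17: μ(17) · d(697/17) = -1 · 2 = -2
  d = 41: μ(41) · d(697/41) = -1 · 2 = -2
  d = 697: μ(697) · d(697/697) = 1 · 1 = 1
Summing: (μ * d)(697) = 4 + -2 + -2 + 1 = 1.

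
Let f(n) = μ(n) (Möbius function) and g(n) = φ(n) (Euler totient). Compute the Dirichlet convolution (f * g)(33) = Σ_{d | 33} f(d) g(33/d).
(μ * φ)(33) = 9

Divisors of 33: [1, 3, 11, 33]. For each d | 33:
  d = 1: μ(1) · φ(33/1) = 1 · 20 = 20
  d = 3: μ(3) · φ(33/3) = -1 · 10 = -10
  d = 11: μ(11) · φ(33/11) = -1 · 2 = -2
  d = 33: μ(33) · φ(33/33) = 1 · 1 = 1
Summing: (μ * φ)(33) = 20 + -10 + -2 + 1 = 9.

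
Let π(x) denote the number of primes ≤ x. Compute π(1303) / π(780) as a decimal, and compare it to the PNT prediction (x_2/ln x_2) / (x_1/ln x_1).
π(1303)/π(780) = 213/137 ≈ 1.5547;  PNT prediction ≈ 1.5510.

π(780) = 137 and π(1303) = 213, so π(1303)/π(780) ≈ 1.5547. The PNT-predicted ratio is (1303/ln(1303)) / (780/ln(780)) ≈ 1.5510. The two agree to within a few percent, as expected.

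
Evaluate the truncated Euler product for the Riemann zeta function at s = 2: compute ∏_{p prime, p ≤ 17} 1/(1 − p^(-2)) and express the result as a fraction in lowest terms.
∏ = 206841635/127401984

The primes p ≤ 17 are [2, 3, 5, 7, 11, 13, 17]. For each prime, (1 − 1/p^2)^(-1) = p^2 / (p^2 − 1). The product is (1 − 1/2^2)^(-1), (1 − 1/3^2)^(-1), (1 − 1/5^2)^(-1), (1 − 1/7^2)^(-1), (1 − 1/11^2)^(-1), (1 − 1/13^2)^(-1), (1 − 1/17^2)^(-1) = ∏ p^2 / (p^2 − 1) = 206841635/127401984.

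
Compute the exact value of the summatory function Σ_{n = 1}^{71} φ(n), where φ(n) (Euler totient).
Σ_{n ≤ 71} φ(n) = 1564

Compute φ(n) for each 1 ≤ n ≤ 71: φ(1) = 1, φ(2) = 1, φ(3) = 2, φ(4) = 2, φ(5) = 4, φ(6) = 2, φ(7) = 6, φ(8) = 4, φ(9) = 6, φ(10) = 4, φ(11) = 10, φ(12) = 4, φ(13) = 12, φ(14) = 6, φ(15) = 8, φ(16) = 8, φ(17) = 16, φ(18) = 6, φ(19) = 18, φ(20) = 8, φ(21) = 12, φ(22) = 10, φ(23) = 22, φ(24) = 8, φ(25) = 20, φ(26) = 12, φ(27) = 18, φ(28) = 12, φ(29) = 28, φ(30) = 8, φ(31) = 30, φ(32) = 16, φ(33) = 20, φ(34) = 16, φ(35) = 24, φ(36) = 12, φ(37) = 36, φ(38) = 18, φ(39) = 24, φ(40) = 16, φ(41) = 40, φ(42) = 12, φ(43) = 42, φ(44) = 20, φ(45) = 24, φ(46) = 22, φ(47) = 46, φ(48) = 16, φ(49) = 42, φ(50) = 20, φ(51) = 32, φ(52) = 24, φ(53) = 52, φ(54) = 18, φ(55) = 40, φ(56) = 24, φ(57) = 36, φ(58) = 28, φ(59) = 58, φ(60) = 16, φ(61) = 60, φ(62) = 30, φ(63) = 36, φ(64) = 32, φ(65) = 48, φ(66) = 20, φ(67) = 66, φ(68) = 32, φ(69) = 44, φ(70) = 24, φ(71) = 70. Summing all 71 values: 1564. (Average order: Σ_{n ≤ x} φ(n) ~ (3/π²) x². For x = 71, (3/π²)·71² ≈ 1532.28.)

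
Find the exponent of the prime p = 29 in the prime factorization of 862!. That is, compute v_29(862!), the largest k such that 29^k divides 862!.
v_29(862!) = 30

Legendre's formula: v_p(n!) = Σ_{k ≥ 1} ⌊n / p^k⌋. For p = 29, n = 862, the terms are:
  ⌊862/29^1⌋ = ⌊862/29⌋ = 29
  ⌊862/29^2⌋ = ⌊862/841⌋ = 1
(the next term ⌊862/29^3⌋ = 0, terminating the sum). Summing: v_29(862!) = 29 + 1 = 30.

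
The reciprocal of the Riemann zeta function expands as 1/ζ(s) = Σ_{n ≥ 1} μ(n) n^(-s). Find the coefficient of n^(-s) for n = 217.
μ(217) = 1

Factor n = 217 = 7 · 31. μ(n) = 0 if any exponent ≥ 2 (not squarefree); otherwise μ(n) = (−1)^{ω(n)} where ω(n) is the number of distinct prime factors. Applying: μ(217) = 1.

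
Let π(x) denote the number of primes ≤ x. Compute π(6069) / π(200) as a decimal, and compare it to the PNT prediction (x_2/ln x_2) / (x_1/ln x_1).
π(6069)/π(200) = 791/46 ≈ 17.1957;  PNT prediction ≈ 18.4569.

π(200) = 46 and π(6069) = 791, so π(6069)/π(200) ≈ 17.1957. The PNT-predicted ratio is (6069/ln(6069)) / (200/ln(200)) ≈ 18.4569. The two agree to within a few percent, as expected.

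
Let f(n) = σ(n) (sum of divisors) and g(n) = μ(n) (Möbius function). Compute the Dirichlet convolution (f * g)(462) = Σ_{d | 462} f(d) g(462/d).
(σ * μ)(462) = 462

Divisors of 462: [1, 2, 3, 6, 7, 11, 14, 21, 22, 33, 42, 66, 77, 154, 231, 462]. For each d | 462:
  d = 1: σ(1) · μ(462/1) = 1 · 1 = 1
  d = 2: σ(2) · μ(462/2) = 3 · -1 = -3
  d = 3: σ(3) · μ(462/3) = 4 · -1 = -4
  d = 6: σ(6) · μ(462/6) = 12 · 1 = 12
  d = 7: σ(7) · μ(462/7) = 8 · -1 = -8
  d = 11: σ(11) · μ(462/11) = 12 · -1 = -12
  d = 14: σ(14) · μ(462/14) = 24 · 1 = 24
  d = 21: σ(21) · μ(462/21) = 32 · 1 = 32
  d = 22: σ(22) · μ(462/22) = 36 · 1 = 36
  d = 33: σ(33) · μ(462/33) = 48 · 1 = 48
  d = 42: σ(42) · μ(462/42) = 96 · -1 = -96
  d = 66: σ(66) · μ(462/66) = 144 · -1 = -144
  d = 77: σ(77) · μ(462/77) = 96 · 1 = 96
  d = 154: σ(154) · μ(462/154) = 288 · -1 = -288
  d = 231: σ(231) · μ(462/231) = 384 · -1 = -384
  d = 462: σ(462) · μ(462/462) = 1152 · 1 = 1152
Summing: (σ * μ)(462) = 1 + -3 + -4 + 12 + -8 + -12 + 24 + 32 + 36 + 48 + -96 + -144 + 96 + -288 + -384 + 1152 = 462.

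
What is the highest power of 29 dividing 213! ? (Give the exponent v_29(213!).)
v_29(213!) = 7

Legendre's formula: v_p(n!) = Σ_{k ≥ 1} ⌊n / p^k⌋. For p = 29, n = 213, the terms are:
  ⌊213/29^1⌋ = ⌊213/29⌋ = 7
(the next term ⌊213/29^2⌋ = 0, terminating the sum). Summing: v_29(213!) = 7 = 7.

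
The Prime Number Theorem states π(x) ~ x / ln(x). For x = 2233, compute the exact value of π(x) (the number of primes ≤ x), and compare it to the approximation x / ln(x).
π(2233) = 331;  x/ln(x) ≈ 289.58;  relative error ≈ 12.51%.

Directly count primes up to 2233: π(2233) = 331. The PNT approximation gives 2233/ln(2233) ≈ 2233/7.71110 ≈ 289.58. Relative error (π(x) − x/ln(x)) / π(x) ≈ 12.51%; the approximation is known to undercount slightly (Li(x) is a better estimate).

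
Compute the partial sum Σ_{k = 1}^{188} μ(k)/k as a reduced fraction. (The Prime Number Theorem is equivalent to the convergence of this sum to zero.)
Σ μ(k)/k = -27041902300620416603296223594221152327628829604011718275600551594065857/5397346292805549782720214077673687806275517530364350655459511599582614290

Values of μ(k) for 1 ≤ k ≤ 188: μ(1) = 1, μ(2) = -1, μ(3) = -1, μ(5) = -1, μ(6) = 1, μ(7) = -1, μ(10) = 1, μ(11) = -1, μ(13) = -1, μ(14) = 1, μ(15) = 1, μ(17) = -1, μ(19) = -1, μ(21) = 1, μ(22) = 1, μ(23) = -1, μ(26) = 1, μ(29) = -1, μ(30) = -1, μ(31) = -1, μ(33) = 1, μ(34) = 1, μ(35) = 1, μ(37) = -1, μ(38) = 1, μ(39) = 1, μ(41) = -1, μ(42) = -1, μ(43) = -1, μ(46) = 1, μ(47) = -1, μ(51) = 1, μ(53) = -1, μ(55) = 1, μ(57) = 1, μ(58) = 1, μ(59) = -1, μ(61) = -1, μ(62) = 1, μ(65) = 1, μ(66) = -1, μ(67) = -1, μ(69) = 1, μ(70) = -1, μ(71) = -1, μ(73) = -1, μ(74) = 1, μ(77) = 1, μ(78) = -1, μ(79) = -1, μ(82) = 1, μ(83) = -1, μ(85) = 1, μ(86) = 1, μ(87) = 1, μ(89) = -1, μ(91) = 1, μ(93) = 1, μ(94) = 1, μ(95) = 1, μ(97) = -1, μ(101) = -1, μ(102) = -1, μ(103) = -1, μ(105) = -1, μ(106) = 1, μ(107) = -1, μ(109) = -1, μ(110) = -1, μ(111) = 1, μ(113) = -1, μ(114) = -1, μ(115) = 1, μ(118) = 1, μ(119) = 1, μ(122) = 1, μ(123) = 1, μ(127) = -1, μ(129) = 1, μ(130) = -1, μ(131) = -1, μ(133) = 1, μ(134) = 1, μ(137) = -1, μ(138) = -1, μ(139) = -1, μ(141) = 1, μ(142) = 1, μ(143) = 1, μ(145) = 1, μ(146) = 1, μ(149) = -1, μ(151) = -1, μ(154) = -1, μ(155) = 1, μ(157) = -1, μ(158) = 1, μ(159) = 1, μ(161) = 1, μ(163) = -1, μ(165) = -1, μ(166) = 1, μ(167) = -1, μ(170) = -1, μ(173) = -1, μ(174) = -1, μ(177) = 1, μ(178) = 1, μ(179) = -1, μ(181) = -1, μ(182) = -1, μ(183) = 1, μ(185) = 1, μ(186) = -1, μ(187) = 1, with μ = 0 on non-squarefree integers. Summing μ(k)/k for k where μ(k) ≠ 0 gives -27041902300620416603296223594221152327628829604011718275600551594065857/5397346292805549782720214077673687806275517530364350655459511599582614290 ≈ -0.0050. (PNT ⟺ this sum → 0 as n → ∞.)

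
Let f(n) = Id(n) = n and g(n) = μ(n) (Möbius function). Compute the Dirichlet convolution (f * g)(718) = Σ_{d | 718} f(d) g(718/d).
(Id * μ)(718) = 358

Divisors of 718: [1, 2, 359, 718]. For each d | 718:
  d = 1: Id(1) · μ(718/1) = 1 · 1 = 1
  d = 2: Id(2) · μ(718/2) = 2 · -1 = -2
  d = 359: Id(359) · μ(718/359) = 359 · -1 = -359
  d = 718: Id(718) · μ(718/718) = 718 · 1 = 718
Summing: (Id * μ)(718) = 1 + -2 + -359 + 718 = 358.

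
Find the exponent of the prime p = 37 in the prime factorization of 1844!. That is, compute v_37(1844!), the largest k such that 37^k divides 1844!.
v_37(1844!) = 50

Legendre's formula: v_p(n!) = Σ_{k ≥ 1} ⌊n / p^k⌋. For p = 37, n = 1844, the terms are:
  ⌊1844/37^1⌋ = ⌊1844/37⌋ = 49
  ⌊1844/37^2⌋ = ⌊1844/1369⌋ = 1
(the next term ⌊1844/37^3⌋ = 0, terminating the sum). Summing: v_37(1844!) = 49 + 1 = 50.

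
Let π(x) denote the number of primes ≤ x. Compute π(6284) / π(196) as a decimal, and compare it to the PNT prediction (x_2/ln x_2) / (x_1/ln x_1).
π(6284)/π(196) = 817/44 ≈ 18.5682;  PNT prediction ≈ 19.3491.

π(196) = 44 and π(6284) = 817, so π(6284)/π(196) ≈ 18.5682. The PNT-predicted ratio is (6284/ln(6284)) / (196/ln(196)) ≈ 19.3491. The two agree to within a few percent, as expected.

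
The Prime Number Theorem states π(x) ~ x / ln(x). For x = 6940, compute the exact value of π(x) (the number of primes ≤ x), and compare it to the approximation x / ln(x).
π(6940) = 890;  x/ln(x) ≈ 784.62;  relative error ≈ 11.84%.

Directly count primes up to 6940: π(6940) = 890. The PNT approximation gives 6940/ln(6940) ≈ 6940/8.84506 ≈ 784.62. Relative error (π(x) − x/ln(x)) / π(x) ≈ 11.84%; the approximation is known to undercount slightly (Li(x) is a better estimate).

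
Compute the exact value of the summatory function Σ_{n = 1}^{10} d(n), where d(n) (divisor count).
Σ_{n ≤ 10} d(n) = 27

Compute d(n) for each 1 ≤ n ≤ 10: d(1) = 1, d(2) = 2, d(3) = 2, d(4) = 3, d(5) = 2, d(6) = 4, d(7) = 2, d(8) = 4, d(9) = 3, d(10) = 4. Summing all 10 values: 27. (Dirichlet's divisor formula: Σ_{n ≤ x} d(n) = x ln(x) + (2γ − 1) x + O(√x). For x = 10, the asymptotic estimate is ≈ 24.57.)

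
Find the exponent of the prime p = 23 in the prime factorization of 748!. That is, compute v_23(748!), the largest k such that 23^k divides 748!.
v_23(748!) = 33

Legendre's formula: v_p(n!) = Σ_{k ≥ 1} ⌊n / p^k⌋. For p = 23, n = 748, the terms are:
  ⌊748/23^1⌋ = ⌊748/23⌋ = 32
  ⌊748/23^2⌋ = ⌊748/529⌋ = 1
(the next term ⌊748/23^3⌋ = 0, terminating the sum). Summing: v_23(748!) = 32 + 1 = 33.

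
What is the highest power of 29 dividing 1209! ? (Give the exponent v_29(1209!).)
v_29(1209!) = 42

Legendre's formula: v_p(n!) = Σ_{k ≥ 1} ⌊n / p^k⌋. For p = 29, n = 1209, the terms are:
  ⌊1209/29^1⌋ = ⌊1209/29⌋ = 41
  ⌊1209/29^2⌋ = ⌊1209/841⌋ = 1
(the next term ⌊1209/29^3⌋ = 0, terminating the sum). Summing: v_29(1209!) = 41 + 1 = 42.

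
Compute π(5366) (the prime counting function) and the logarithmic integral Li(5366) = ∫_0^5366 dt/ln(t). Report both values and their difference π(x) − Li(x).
π(5366) = 708;  Li(5366) ≈ 727.07;  π(x) − Li(x) ≈ -19.07.

Direct count of primes ≤ 5366 gives π(5366) = 708. Numerical evaluation of the logarithmic integral gives Li(5366) ≈ 727.07. The difference π(x) − Li(x) ≈ -19.07 is typically negative for small/moderate x (Li(x) overestimates), though Littlewood's theorem shows this sign changes infinitely often.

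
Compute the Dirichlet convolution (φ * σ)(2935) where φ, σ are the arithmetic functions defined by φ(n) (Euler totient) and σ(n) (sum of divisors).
(φ * σ)(2935) = 11740

Divisors of 2935: [1, 5, 587, 2935]. For each d | 2935:
  d = 1: φ(1) · σ(2935/1) = 1 · 3528 = 3528
  d = 5: φ(5) · σ(2935/5) = 4 · 588 = 2352
  d = 587: φ(587) · σ(2935/587) = 586 · 6 = 3516
  d = 2935: φ(2935) · σ(2935/2935) = 2344 · 1 = 2344
Summing: (φ * σ)(2935) = 3528 + 2352 + 3516 + 2344 = 11740.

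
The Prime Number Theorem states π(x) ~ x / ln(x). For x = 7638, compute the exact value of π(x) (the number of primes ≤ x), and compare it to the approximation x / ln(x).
π(7638) = 968;  x/ln(x) ≈ 854.28;  relative error ≈ 11.75%.

Directly count primes up to 7638: π(7638) = 968. The PNT approximation gives 7638/ln(7638) ≈ 7638/8.94089 ≈ 854.28. Relative error (π(x) − x/ln(x)) / π(x) ≈ 11.75%; the approximation is known to undercount slightly (Li(x) is a better estimate).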